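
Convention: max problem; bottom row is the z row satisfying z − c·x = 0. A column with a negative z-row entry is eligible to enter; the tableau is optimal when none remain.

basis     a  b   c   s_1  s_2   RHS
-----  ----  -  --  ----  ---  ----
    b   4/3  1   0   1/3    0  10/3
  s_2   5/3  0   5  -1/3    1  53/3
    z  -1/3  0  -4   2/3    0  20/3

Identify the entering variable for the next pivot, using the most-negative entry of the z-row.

c

Negative z-row entries: a: -1/3, c: -4.
The most negative is -4 in column c, so c enters.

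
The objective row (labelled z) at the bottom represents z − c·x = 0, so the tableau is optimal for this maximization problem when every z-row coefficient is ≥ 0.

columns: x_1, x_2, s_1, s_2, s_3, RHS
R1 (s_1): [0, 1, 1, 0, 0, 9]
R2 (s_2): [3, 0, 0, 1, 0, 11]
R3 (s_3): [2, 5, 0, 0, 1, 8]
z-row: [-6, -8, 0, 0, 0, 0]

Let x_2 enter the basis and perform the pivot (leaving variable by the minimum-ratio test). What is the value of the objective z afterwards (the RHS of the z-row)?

64/5

Ratio test on column x_2 — row 1: 9/1 = 9; row 2: entry 0 ≤ 0; row 3: 8/5 = 8/5. Minimum is 8/5 at row 3 (s_3 leaves); pivot element 5.
Pivot on row 3; the z-row RHS becomes 0 − (-8)·(8/5) = 64/5.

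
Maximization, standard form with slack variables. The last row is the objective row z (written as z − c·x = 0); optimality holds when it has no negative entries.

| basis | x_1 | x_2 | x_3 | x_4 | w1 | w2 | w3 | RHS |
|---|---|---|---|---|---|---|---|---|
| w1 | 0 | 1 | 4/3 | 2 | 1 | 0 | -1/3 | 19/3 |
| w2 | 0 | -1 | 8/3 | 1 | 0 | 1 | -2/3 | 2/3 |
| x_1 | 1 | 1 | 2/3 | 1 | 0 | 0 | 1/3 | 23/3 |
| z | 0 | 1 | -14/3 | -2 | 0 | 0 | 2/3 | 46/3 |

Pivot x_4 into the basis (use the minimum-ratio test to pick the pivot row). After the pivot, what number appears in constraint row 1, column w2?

Ratio test on column x_4 — row 1: (19/3)/2 = 19/6; row 2: (2/3)/1 = 2/3; row 3: (23/3)/1 = 23/3. Minimum is 2/3 at row 2 (w2 leaves); pivot element 1.
Divide row 2 by 1; eliminate column x_4 from the other rows.
Row 1 update in column w2: 0 − 2·1 = -2.

-2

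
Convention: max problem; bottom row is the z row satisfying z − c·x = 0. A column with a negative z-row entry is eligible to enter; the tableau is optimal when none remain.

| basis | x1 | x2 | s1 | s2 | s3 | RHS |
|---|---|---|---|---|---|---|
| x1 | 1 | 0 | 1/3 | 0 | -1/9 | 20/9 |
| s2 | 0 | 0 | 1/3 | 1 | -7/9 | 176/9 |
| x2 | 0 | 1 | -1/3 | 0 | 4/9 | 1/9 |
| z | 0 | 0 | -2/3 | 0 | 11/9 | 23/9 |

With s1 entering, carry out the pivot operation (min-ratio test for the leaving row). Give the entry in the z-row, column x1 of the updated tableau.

2

Ratio test on column s1 — row 1: (20/9)/(1/3) = 20/3; row 2: (176/9)/(1/3) = 176/3; row 3: entry -1/3 ≤ 0. Minimum is 20/3 at row 1 (x1 leaves); pivot element 1/3.
Divide row 1 by 1/3; eliminate column s1 from the other rows.
z-row update in column x1: 0 − (-2/3)·3 = 2.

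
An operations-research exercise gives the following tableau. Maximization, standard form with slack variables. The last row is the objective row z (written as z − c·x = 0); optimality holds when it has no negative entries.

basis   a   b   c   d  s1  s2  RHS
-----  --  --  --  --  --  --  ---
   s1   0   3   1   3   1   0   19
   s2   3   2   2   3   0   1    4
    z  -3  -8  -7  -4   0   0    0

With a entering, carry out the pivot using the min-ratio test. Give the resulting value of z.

4

Ratio test on column a — row 1: entry 0 ≤ 0; row 2: 4/3 = 4/3. Minimum is 4/3 at row 2 (s2 leaves); pivot element 3.
Pivot on row 2; the z-row RHS becomes 0 − (-3)·(4/3) = 4.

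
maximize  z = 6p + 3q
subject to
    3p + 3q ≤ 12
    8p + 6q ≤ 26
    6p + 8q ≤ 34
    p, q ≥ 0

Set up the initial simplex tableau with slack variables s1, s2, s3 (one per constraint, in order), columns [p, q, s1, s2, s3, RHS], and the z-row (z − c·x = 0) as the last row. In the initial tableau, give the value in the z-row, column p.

-6

The z-row carries the negated objective coefficients: the p entry is -6.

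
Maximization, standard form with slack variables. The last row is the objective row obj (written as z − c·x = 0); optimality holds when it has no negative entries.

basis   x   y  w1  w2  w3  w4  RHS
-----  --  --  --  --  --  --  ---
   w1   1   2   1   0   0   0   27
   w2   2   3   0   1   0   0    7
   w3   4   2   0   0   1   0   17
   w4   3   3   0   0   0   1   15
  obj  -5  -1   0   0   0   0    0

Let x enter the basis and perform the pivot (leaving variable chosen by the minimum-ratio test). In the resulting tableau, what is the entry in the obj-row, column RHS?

Ratio test on column x — row 1: 27/1 = 27; row 2: 7/2 = 7/2; row 3: 17/4 = 17/4; row 4: 15/3 = 5. Minimum is 7/2 at row 2 (w2 leaves); pivot element 2.
Divide row 2 by 2; eliminate column x from the other rows.
obj-row update in column RHS: 0 − (-5)·(7/2) = 35/2.

35/2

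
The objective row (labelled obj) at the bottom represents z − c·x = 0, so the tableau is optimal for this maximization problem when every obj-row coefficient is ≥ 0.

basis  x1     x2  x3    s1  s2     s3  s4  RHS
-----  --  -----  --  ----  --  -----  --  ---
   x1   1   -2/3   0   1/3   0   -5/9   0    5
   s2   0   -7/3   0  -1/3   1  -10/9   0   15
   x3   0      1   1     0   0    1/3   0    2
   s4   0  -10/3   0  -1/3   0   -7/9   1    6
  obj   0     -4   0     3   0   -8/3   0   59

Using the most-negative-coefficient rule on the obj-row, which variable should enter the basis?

x2

Negative obj-row entries: x2: -4, s3: -8/3.
The most negative is -4 in column x2, so x2 enters.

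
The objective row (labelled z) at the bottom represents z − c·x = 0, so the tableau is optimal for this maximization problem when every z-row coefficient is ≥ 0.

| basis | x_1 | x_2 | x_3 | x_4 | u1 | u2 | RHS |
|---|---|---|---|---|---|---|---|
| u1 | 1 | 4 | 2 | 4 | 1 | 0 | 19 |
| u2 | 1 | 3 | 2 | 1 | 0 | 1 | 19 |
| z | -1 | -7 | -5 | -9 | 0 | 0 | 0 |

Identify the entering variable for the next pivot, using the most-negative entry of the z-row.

Negative z-row entries: x_1: -1, x_2: -7, x_3: -5, x_4: -9.
The most negative is -9 in column x_4, so x_4 enters.

x_4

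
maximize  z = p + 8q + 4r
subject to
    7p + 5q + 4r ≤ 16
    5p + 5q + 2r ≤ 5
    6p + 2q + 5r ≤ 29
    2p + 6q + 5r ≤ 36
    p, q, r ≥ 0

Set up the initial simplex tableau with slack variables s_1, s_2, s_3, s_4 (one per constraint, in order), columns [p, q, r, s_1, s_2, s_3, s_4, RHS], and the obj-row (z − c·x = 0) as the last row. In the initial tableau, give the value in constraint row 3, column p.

6

Constraint 3 has coefficient 6 on p.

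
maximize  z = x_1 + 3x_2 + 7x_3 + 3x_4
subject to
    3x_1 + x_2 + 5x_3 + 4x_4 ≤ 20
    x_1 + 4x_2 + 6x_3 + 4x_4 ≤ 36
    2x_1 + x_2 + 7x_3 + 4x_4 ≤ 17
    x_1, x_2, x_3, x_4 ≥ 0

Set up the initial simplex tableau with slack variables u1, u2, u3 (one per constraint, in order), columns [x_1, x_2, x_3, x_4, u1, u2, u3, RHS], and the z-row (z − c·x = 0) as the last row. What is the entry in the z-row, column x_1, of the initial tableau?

The z-row carries the negated objective coefficients: the x_1 entry is -1.

-1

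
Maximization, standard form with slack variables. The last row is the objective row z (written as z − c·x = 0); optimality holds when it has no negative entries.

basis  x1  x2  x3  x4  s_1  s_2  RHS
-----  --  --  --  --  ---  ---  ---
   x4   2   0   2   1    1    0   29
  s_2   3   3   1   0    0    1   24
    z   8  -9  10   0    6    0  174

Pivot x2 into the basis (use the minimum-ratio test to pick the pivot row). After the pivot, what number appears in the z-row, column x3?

13

Ratio test on column x2 — row 1: entry 0 ≤ 0; row 2: 24/3 = 8. Minimum is 8 at row 2 (s_2 leaves); pivot element 3.
Divide row 2 by 3; eliminate column x2 from the other rows.
z-row update in column x3: 10 − (-9)·(1/3) = 13.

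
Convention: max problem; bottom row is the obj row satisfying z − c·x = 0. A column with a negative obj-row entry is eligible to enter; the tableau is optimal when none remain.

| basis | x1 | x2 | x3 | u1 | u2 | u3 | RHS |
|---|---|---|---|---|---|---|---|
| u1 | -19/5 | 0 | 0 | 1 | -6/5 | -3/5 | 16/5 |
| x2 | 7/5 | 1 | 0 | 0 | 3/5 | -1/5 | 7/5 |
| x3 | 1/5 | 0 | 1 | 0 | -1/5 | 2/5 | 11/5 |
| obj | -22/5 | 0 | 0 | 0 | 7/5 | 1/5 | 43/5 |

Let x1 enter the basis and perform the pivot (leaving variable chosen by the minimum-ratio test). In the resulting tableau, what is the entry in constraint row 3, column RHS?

Ratio test on column x1 — row 1: entry -19/5 ≤ 0; row 2: (7/5)/(7/5) = 1; row 3: (11/5)/(1/5) = 11. Minimum is 1 at row 2 (x2 leaves); pivot element 7/5.
Divide row 2 by 7/5; eliminate column x1 from the other rows.
Row 3 update in column RHS: 11/5 − (1/5)·1 = 2.

2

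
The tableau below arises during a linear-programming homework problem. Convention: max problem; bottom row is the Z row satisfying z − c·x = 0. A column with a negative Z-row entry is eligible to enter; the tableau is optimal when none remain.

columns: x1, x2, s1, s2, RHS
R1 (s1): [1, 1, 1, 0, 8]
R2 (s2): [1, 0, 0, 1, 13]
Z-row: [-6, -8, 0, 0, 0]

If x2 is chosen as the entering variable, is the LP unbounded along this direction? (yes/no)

no

Column x2 has positive entries in row(s) 1, so the ratio test bounds it — not unbounded.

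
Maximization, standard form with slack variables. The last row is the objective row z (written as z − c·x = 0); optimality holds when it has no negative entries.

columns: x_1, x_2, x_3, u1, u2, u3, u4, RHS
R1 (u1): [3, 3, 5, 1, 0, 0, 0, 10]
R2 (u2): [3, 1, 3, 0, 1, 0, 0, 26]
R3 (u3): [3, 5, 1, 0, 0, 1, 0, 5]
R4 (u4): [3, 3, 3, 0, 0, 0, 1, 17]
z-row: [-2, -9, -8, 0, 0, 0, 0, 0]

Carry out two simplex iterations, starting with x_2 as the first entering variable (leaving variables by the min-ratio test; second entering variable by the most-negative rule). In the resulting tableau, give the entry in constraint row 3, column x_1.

Ratio test on column x_2 — row 1: 10/3 = 10/3; row 2: 26/1 = 26; row 3: 5/5 = 1; row 4: 17/3 = 17/3. Minimum is 1 at row 3 (u3 leaves); pivot element 5.
Divide row 3 by 5; eliminate column x_2 from the other rows.
Second iteration: most negative z-row entry is -31/5 in column x_3, so x_3 enters.
Ratio test on column x_3 — row 1: 7/(22/5) = 35/22; row 2: 25/(14/5) = 125/14; row 3: 1/(1/5) = 5; row 4: 14/(12/5) = 35/6. Minimum is 35/22 at row 1 (u1 leaves); pivot element 22/5.
Divide row 1 by 22/5; eliminate column x_3 from the other rows.
After both pivots, the entry at constraint row 3, column x_1 is 6/11.

6/11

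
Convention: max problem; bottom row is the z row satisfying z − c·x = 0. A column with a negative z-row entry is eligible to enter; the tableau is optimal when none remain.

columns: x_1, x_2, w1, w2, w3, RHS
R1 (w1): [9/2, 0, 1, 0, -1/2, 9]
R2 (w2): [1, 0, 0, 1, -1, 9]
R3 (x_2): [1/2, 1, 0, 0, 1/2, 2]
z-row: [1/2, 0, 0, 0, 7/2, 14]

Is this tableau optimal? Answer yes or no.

yes

Every z-row coefficient is ≥ 0, so the tableau is optimal.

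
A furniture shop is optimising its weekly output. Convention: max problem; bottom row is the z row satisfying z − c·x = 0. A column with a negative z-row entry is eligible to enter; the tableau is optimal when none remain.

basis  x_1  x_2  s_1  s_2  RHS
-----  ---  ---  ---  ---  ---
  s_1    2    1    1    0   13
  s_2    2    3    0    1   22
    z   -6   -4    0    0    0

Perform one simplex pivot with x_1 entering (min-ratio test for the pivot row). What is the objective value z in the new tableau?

39

Ratio test on column x_1 — row 1: 13/2 = 13/2; row 2: 22/2 = 11. Minimum is 13/2 at row 1 (s_1 leaves); pivot element 2.
Pivot on row 1; the z-row RHS becomes 0 − (-6)·(13/2) = 39.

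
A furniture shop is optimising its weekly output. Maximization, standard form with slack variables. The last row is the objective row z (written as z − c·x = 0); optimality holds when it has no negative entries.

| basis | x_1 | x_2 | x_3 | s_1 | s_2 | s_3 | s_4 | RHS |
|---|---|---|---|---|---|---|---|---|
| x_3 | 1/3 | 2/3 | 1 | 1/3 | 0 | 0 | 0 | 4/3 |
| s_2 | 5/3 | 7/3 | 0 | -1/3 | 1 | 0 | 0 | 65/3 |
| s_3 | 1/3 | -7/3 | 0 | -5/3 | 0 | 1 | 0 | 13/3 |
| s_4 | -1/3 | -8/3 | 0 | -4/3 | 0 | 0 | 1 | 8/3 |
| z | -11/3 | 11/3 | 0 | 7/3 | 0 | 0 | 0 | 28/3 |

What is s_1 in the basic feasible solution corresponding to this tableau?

0

s_1 is not in the basis, so in the current basic feasible solution s_1 = 0.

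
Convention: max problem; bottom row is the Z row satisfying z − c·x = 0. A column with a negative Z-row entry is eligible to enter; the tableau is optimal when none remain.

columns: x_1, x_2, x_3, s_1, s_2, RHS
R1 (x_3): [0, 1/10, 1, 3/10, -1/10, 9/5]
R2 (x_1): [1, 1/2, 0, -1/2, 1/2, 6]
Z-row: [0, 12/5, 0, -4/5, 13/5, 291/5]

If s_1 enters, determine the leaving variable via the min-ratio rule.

Column s_1 entries and ratios — x_3: (9/5)/(3/10) = 6; x_1: -1/2 ≤ 0, skip.
Smallest ratio is 6 in the row of x_3, so x_3 leaves.

x_3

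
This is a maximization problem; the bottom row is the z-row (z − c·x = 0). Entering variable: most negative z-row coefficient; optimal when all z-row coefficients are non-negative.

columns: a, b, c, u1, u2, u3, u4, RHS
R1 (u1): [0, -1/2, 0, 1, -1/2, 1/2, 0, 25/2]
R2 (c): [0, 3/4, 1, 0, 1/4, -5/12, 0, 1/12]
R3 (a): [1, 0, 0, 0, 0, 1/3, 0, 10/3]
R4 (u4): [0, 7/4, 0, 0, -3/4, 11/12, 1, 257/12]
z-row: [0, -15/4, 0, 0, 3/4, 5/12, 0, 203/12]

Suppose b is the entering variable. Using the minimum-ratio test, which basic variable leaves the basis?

c

Column b entries and ratios — u1: -1/2 ≤ 0, skip; c: (1/12)/(3/4) = 1/9; a: 0 ≤ 0, skip; u4: (257/12)/(7/4) = 257/21.
Smallest ratio is 1/9 in the row of c, so c leaves.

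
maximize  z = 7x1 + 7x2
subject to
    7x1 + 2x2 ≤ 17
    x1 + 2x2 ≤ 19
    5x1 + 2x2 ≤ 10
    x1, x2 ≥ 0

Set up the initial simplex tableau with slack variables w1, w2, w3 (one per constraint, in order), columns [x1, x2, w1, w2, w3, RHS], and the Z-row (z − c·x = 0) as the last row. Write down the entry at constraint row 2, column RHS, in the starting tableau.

The RHS of constraint 2 is b_2 = 19.

19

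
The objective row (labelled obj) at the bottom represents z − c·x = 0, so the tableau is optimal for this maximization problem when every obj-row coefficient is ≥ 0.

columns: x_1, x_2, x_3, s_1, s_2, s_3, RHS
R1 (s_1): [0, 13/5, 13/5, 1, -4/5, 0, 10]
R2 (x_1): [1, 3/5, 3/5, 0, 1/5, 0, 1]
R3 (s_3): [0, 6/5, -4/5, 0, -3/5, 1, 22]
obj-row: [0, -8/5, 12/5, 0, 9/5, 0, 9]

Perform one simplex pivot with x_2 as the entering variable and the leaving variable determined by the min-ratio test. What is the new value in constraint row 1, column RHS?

Ratio test on column x_2 — row 1: 10/(13/5) = 50/13; row 2: 1/(3/5) = 5/3; row 3: 22/(6/5) = 55/3. Minimum is 5/3 at row 2 (x_1 leaves); pivot element 3/5.
Divide row 2 by 3/5; eliminate column x_2 from the other rows.
Row 1 update in column RHS: 10 − (13/5)·(5/3) = 17/3.

17/3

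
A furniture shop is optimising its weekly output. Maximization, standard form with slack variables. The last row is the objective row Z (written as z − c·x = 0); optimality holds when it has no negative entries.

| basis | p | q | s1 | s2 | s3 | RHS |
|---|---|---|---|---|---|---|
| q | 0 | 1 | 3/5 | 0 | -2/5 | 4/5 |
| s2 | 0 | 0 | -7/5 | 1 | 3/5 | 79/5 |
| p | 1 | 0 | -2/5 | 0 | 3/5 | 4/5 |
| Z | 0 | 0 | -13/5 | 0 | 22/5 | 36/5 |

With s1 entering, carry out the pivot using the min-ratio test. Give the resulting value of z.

Ratio test on column s1 — row 1: (4/5)/(3/5) = 4/3; row 2: entry -7/5 ≤ 0; row 3: entry -2/5 ≤ 0. Minimum is 4/3 at row 1 (q leaves); pivot element 3/5.
Pivot on row 1; the Z-row RHS becomes 36/5 − (-13/5)·(4/3) = 32/3.

32/3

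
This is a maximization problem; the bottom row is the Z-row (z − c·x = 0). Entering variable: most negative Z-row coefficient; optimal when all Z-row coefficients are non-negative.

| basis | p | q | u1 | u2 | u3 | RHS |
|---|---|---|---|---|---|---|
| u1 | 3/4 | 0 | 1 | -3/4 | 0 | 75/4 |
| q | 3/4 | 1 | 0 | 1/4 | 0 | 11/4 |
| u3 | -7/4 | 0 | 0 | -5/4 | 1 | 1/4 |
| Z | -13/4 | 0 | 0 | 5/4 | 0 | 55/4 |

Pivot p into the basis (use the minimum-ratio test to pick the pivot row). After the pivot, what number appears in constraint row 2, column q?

Ratio test on column p — row 1: (75/4)/(3/4) = 25; row 2: (11/4)/(3/4) = 11/3; row 3: entry -7/4 ≤ 0. Minimum is 11/3 at row 2 (q leaves); pivot element 3/4.
Divide row 2 by 3/4; eliminate column p from the other rows.
In the new row 2, the q entry is the old entry divided by the pivot: 1/(3/4) = 4/3.

4/3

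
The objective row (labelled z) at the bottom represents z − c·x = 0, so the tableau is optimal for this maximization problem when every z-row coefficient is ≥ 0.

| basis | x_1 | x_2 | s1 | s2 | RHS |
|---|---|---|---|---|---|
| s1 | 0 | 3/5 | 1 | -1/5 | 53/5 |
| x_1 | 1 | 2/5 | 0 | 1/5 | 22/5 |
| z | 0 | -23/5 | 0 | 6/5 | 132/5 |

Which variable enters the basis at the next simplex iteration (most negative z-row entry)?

Negative z-row entries: x_2: -23/5.
The most negative is -23/5 in column x_2, so x_2 enters.

x_2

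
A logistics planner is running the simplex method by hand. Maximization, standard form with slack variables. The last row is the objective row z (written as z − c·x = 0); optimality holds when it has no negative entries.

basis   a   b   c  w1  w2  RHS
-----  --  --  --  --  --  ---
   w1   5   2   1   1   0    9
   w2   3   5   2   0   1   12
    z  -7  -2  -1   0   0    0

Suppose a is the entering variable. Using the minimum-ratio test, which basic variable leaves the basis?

w1

Column a entries and ratios — w1: 9/5 = 9/5; w2: 12/3 = 4.
Smallest ratio is 9/5 in the row of w1, so w1 leaves.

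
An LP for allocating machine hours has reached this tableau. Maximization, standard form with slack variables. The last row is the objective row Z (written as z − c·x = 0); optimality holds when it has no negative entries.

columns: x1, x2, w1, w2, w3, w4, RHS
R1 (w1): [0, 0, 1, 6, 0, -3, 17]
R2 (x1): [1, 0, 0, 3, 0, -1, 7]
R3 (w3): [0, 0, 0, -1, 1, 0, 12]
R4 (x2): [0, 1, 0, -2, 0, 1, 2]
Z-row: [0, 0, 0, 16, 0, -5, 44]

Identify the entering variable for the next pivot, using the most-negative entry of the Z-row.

Negative Z-row entries: w4: -5.
The most negative is -5 in column w4, so w4 enters.

w4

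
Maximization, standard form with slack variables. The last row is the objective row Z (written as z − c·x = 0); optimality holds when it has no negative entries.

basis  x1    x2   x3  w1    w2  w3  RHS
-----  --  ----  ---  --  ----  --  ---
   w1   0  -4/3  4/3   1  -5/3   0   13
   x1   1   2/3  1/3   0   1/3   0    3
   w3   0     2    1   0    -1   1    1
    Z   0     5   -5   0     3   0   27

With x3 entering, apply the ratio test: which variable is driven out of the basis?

w3

Column x3 entries and ratios — w1: 13/(4/3) = 39/4; x1: 3/(1/3) = 9; w3: 1/1 = 1.
Smallest ratio is 1 in the row of w3, so w3 leaves.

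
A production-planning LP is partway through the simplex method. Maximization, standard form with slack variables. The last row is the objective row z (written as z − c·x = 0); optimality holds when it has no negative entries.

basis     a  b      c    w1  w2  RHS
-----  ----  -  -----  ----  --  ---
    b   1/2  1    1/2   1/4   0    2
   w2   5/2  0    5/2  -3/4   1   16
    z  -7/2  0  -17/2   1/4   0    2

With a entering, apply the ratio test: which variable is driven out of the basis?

Column a entries and ratios — b: 2/(1/2) = 4; w2: 16/(5/2) = 32/5.
Smallest ratio is 4 in the row of b, so b leaves.

b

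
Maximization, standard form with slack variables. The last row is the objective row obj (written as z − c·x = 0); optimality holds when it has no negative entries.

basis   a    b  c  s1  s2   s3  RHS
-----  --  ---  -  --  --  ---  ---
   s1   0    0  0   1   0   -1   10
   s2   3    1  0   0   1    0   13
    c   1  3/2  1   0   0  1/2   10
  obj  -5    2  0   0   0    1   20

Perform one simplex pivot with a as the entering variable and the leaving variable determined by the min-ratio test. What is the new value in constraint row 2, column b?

Ratio test on column a — row 1: entry 0 ≤ 0; row 2: 13/3 = 13/3; row 3: 10/1 = 10. Minimum is 13/3 at row 2 (s2 leaves); pivot element 3.
Divide row 2 by 3; eliminate column a from the other rows.
In the new row 2, the b entry is the old entry divided by the pivot: 1/3 = 1/3.

1/3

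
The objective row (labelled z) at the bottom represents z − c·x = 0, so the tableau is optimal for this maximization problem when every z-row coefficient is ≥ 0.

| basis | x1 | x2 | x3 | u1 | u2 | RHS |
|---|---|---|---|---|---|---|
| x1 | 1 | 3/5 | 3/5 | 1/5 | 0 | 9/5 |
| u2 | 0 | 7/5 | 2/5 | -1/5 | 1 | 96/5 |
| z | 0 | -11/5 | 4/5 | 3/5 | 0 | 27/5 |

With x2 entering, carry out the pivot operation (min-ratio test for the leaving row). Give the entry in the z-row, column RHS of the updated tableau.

Ratio test on column x2 — row 1: (9/5)/(3/5) = 3; row 2: (96/5)/(7/5) = 96/7. Minimum is 3 at row 1 (x1 leaves); pivot element 3/5.
Divide row 1 by 3/5; eliminate column x2 from the other rows.
z-row update in column RHS: 27/5 − (-11/5)·3 = 12.

12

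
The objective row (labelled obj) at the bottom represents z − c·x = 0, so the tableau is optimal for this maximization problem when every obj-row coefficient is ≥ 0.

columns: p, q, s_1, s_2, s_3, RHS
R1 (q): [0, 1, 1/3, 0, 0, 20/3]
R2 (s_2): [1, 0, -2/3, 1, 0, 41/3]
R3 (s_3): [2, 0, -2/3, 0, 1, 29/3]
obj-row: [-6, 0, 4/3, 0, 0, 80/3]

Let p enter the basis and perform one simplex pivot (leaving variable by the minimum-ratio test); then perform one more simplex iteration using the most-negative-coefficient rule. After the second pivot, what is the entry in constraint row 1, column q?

Ratio test on column p — row 1: entry 0 ≤ 0; row 2: (41/3)/1 = 41/3; row 3: (29/3)/2 = 29/6. Minimum is 29/6 at row 3 (s_3 leaves); pivot element 2.
Divide row 3 by 2; eliminate column p from the other rows.
Second iteration: most negative obj-row entry is -2/3 in column s_1, so s_1 enters.
Ratio test on column s_1 — row 1: (20/3)/(1/3) = 20; row 2: entry -1/3 ≤ 0; row 3: entry -1/3 ≤ 0. Minimum is 20 at row 1 (q leaves); pivot element 1/3.
Divide row 1 by 1/3; eliminate column s_1 from the other rows.
After both pivots, the entry at constraint row 1, column q is 3.

3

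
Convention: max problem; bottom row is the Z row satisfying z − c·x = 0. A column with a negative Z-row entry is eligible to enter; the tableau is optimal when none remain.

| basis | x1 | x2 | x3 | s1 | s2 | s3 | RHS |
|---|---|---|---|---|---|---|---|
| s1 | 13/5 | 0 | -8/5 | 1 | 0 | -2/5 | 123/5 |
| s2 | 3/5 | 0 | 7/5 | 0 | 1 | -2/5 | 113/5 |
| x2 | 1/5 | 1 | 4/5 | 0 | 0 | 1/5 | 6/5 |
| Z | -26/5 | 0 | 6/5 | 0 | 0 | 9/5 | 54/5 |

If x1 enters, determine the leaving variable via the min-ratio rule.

Column x1 entries and ratios — s1: (123/5)/(13/5) = 123/13; s2: (113/5)/(3/5) = 113/3; x2: (6/5)/(1/5) = 6.
Smallest ratio is 6 in the row of x2, so x2 leaves.

x2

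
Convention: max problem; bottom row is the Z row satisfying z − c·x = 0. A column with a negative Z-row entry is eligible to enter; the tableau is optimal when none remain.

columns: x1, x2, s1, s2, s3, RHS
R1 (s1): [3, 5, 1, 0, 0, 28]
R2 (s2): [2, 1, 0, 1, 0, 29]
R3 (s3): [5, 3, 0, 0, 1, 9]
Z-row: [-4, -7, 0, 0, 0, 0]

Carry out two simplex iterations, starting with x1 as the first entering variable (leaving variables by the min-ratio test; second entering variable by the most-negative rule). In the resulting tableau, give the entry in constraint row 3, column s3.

1/3

Ratio test on column x1 — row 1: 28/3 = 28/3; row 2: 29/2 = 29/2; row 3: 9/5 = 9/5. Minimum is 9/5 at row 3 (s3 leaves); pivot element 5.
Divide row 3 by 5; eliminate column x1 from the other rows.
Second iteration: most negative Z-row entry is -23/5 in column x2, so x2 enters.
Ratio test on column x2 — row 1: (113/5)/(16/5) = 113/16; row 2: entry -1/5 ≤ 0; row 3: (9/5)/(3/5) = 3. Minimum is 3 at row 3 (x1 leaves); pivot element 3/5.
Divide row 3 by 3/5; eliminate column x2 from the other rows.
After both pivots, the entry at constraint row 3, column s3 is 1/3.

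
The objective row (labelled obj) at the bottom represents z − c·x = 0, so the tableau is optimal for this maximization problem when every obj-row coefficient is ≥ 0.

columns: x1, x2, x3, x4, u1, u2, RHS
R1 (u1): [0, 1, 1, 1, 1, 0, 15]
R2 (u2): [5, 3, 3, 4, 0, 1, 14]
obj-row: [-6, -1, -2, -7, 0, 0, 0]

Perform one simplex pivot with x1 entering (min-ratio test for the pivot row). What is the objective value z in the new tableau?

Ratio test on column x1 — row 1: entry 0 ≤ 0; row 2: 14/5 = 14/5. Minimum is 14/5 at row 2 (u2 leaves); pivot element 5.
Pivot on row 2; the obj-row RHS becomes 0 − (-6)·(14/5) = 84/5.

84/5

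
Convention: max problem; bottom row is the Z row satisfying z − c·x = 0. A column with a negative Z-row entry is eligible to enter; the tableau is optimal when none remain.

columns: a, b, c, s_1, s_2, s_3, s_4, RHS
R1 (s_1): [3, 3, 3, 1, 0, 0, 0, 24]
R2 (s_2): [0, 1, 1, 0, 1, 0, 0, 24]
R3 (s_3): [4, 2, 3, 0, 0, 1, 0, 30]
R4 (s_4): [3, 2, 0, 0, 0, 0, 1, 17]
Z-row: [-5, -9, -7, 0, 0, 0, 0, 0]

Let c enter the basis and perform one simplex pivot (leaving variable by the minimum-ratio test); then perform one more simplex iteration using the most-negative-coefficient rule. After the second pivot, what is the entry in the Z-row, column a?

4

Ratio test on column c — row 1: 24/3 = 8; row 2: 24/1 = 24; row 3: 30/3 = 10; row 4: entry 0 ≤ 0. Minimum is 8 at row 1 (s_1 leaves); pivot element 3.
Divide row 1 by 3; eliminate column c from the other rows.
Second iteration: most negative Z-row entry is -2 in column b, so b enters.
Ratio test on column b — row 1: 8/1 = 8; row 2: entry 0 ≤ 0; row 3: entry -1 ≤ 0; row 4: 17/2 = 17/2. Minimum is 8 at row 1 (c leaves); pivot element 1.
Divide row 1 by 1; eliminate column b from the other rows.
After both pivots, the entry at the Z-row, column a is 4.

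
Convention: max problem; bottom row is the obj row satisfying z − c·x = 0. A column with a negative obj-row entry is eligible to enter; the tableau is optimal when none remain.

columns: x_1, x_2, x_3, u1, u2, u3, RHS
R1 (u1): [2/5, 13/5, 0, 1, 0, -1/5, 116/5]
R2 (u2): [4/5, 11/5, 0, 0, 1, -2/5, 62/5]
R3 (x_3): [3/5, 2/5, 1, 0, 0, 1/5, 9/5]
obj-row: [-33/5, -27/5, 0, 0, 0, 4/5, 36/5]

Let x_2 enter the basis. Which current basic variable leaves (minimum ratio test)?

Column x_2 entries and ratios — u1: (116/5)/(13/5) = 116/13; u2: (62/5)/(11/5) = 62/11; x_3: (9/5)/(2/5) = 9/2.
Smallest ratio is 9/2 in the row of x_3, so x_3 leaves.

x_3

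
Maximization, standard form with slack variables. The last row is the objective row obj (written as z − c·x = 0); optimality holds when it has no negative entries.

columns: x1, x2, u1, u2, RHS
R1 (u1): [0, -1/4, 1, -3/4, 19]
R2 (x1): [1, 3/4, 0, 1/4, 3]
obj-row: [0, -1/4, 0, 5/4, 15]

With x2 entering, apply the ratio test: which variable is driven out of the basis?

Column x2 entries and ratios — u1: -1/4 ≤ 0, skip; x1: 3/(3/4) = 4.
Smallest ratio is 4 in the row of x1, so x1 leaves.

x1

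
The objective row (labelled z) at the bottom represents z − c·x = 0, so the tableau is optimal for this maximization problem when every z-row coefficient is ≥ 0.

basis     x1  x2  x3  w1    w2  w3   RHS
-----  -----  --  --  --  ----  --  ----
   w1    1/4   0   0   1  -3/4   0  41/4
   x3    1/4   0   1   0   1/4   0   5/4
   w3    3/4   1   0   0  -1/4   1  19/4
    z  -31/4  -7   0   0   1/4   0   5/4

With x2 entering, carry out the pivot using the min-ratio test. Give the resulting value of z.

Ratio test on column x2 — row 1: entry 0 ≤ 0; row 2: entry 0 ≤ 0; row 3: (19/4)/1 = 19/4. Minimum is 19/4 at row 3 (w3 leaves); pivot element 1.
Pivot on row 3; the z-row RHS becomes 5/4 − (-7)·(19/4) = 69/2.

69/2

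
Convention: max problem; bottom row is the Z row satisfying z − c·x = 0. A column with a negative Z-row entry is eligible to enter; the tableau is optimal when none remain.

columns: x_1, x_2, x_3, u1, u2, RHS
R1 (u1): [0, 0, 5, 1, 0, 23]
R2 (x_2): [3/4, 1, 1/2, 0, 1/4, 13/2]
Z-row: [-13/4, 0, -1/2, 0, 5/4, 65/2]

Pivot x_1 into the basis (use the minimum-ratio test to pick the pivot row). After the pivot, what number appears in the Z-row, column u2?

Ratio test on column x_1 — row 1: entry 0 ≤ 0; row 2: (13/2)/(3/4) = 26/3. Minimum is 26/3 at row 2 (x_2 leaves); pivot element 3/4.
Divide row 2 by 3/4; eliminate column x_1 from the other rows.
Z-row update in column u2: 5/4 − (-13/4)·(1/3) = 7/3.

7/3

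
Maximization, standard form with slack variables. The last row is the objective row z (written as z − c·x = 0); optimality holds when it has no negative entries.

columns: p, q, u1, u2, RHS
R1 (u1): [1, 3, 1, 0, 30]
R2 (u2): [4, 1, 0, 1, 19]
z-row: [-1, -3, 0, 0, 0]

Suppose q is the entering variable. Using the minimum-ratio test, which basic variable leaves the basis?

u1

Column q entries and ratios — u1: 30/3 = 10; u2: 19/1 = 19.
Smallest ratio is 10 in the row of u1, so u1 leaves.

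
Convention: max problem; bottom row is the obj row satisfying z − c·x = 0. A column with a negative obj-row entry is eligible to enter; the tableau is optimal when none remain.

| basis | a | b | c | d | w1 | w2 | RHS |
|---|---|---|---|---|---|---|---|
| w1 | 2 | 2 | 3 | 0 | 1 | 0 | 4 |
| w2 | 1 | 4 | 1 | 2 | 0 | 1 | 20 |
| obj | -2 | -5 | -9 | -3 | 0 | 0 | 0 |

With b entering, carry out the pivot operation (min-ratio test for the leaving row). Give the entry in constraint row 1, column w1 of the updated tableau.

1/2

Ratio test on column b — row 1: 4/2 = 2; row 2: 20/4 = 5. Minimum is 2 at row 1 (w1 leaves); pivot element 2.
Divide row 1 by 2; eliminate column b from the other rows.
In the new row 1, the w1 entry is the old entry divided by the pivot: 1/2 = 1/2.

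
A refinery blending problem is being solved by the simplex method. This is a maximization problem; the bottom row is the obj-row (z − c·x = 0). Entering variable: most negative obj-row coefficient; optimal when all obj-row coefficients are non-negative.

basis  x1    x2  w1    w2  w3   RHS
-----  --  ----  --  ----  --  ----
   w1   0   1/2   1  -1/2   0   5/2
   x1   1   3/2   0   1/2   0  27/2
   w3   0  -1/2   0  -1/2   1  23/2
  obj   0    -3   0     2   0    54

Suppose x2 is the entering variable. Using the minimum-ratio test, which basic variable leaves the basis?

Column x2 entries and ratios — w1: (5/2)/(1/2) = 5; x1: (27/2)/(3/2) = 9; w3: -1/2 ≤ 0, skip.
Smallest ratio is 5 in the row of w1, so w1 leaves.

w1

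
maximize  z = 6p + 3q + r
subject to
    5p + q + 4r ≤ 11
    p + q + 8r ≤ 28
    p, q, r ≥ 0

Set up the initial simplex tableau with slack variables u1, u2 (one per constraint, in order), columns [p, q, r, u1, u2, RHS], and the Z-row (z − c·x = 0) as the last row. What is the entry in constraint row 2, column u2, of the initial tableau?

Slack u2 belongs to constraint 2; its column is the unit vector e_2, so the entry in row 2 is 1.

1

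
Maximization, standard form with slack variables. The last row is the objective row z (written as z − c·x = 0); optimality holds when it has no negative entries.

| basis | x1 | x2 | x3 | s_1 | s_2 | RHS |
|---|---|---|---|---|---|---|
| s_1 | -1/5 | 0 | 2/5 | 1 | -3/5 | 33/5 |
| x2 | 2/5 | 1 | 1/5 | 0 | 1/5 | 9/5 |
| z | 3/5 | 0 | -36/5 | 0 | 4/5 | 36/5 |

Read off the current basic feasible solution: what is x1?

x1 is not in the basis, so in the current basic feasible solution x1 = 0.

0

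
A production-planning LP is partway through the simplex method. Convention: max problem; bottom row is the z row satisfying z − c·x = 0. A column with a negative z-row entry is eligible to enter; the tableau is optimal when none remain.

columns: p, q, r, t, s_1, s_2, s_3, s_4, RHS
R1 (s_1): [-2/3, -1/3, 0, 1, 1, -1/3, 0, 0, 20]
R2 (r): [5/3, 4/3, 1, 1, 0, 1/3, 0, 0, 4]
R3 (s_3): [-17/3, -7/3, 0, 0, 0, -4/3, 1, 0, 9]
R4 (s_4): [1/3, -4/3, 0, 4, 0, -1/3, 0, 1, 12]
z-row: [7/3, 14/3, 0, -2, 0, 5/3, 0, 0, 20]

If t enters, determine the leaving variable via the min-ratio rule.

Column t entries and ratios — s_1: 20/1 = 20; r: 4/1 = 4; s_3: 0 ≤ 0, skip; s_4: 12/4 = 3.
Smallest ratio is 3 in the row of s_4, so s_4 leaves.

s_4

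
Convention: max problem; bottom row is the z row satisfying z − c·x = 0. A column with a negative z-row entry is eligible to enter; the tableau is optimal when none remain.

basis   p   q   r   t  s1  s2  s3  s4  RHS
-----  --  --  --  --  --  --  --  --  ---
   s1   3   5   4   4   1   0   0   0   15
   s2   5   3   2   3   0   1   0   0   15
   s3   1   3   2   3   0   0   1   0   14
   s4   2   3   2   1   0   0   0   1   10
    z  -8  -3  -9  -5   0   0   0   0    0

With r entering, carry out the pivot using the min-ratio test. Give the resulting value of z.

135/4

Ratio test on column r — row 1: 15/4 = 15/4; row 2: 15/2 = 15/2; row 3: 14/2 = 7; row 4: 10/2 = 5. Minimum is 15/4 at row 1 (s1 leaves); pivot element 4.
Pivot on row 1; the z-row RHS becomes 0 − (-9)·(15/4) = 135/4.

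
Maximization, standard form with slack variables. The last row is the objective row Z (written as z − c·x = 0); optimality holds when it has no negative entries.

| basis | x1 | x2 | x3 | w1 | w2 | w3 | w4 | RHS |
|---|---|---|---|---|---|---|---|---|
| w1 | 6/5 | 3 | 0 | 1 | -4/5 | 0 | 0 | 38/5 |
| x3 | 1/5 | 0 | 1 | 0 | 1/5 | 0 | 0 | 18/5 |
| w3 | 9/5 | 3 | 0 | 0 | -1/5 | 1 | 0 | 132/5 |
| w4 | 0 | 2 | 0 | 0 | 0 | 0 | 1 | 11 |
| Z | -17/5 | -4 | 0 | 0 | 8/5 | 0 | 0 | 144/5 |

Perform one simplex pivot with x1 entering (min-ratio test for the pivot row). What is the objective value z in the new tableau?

Ratio test on column x1 — row 1: (38/5)/(6/5) = 19/3; row 2: (18/5)/(1/5) = 18; row 3: (132/5)/(9/5) = 44/3; row 4: entry 0 ≤ 0. Minimum is 19/3 at row 1 (w1 leaves); pivot element 6/5.
Pivot on row 1; the Z-row RHS becomes 144/5 − (-17/5)·(19/3) = 151/3.

151/3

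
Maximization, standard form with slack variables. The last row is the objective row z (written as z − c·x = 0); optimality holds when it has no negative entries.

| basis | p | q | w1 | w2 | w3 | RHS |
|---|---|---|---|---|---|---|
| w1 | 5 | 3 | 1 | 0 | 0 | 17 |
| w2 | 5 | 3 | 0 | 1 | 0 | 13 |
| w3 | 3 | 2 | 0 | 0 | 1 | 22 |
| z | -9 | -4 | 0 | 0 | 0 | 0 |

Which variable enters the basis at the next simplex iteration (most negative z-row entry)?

p

Negative z-row entries: p: -9, q: -4.
The most negative is -9 in column p, so p enters.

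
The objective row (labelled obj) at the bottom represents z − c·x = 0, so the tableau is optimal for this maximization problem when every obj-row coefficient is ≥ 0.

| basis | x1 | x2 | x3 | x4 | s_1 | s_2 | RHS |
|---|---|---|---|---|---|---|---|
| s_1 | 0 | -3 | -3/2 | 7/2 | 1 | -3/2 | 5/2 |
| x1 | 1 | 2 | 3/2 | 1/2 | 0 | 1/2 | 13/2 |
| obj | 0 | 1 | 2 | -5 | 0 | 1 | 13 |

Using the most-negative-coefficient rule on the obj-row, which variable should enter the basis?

x4

Negative obj-row entries: x4: -5.
The most negative is -5 in column x4, so x4 enters.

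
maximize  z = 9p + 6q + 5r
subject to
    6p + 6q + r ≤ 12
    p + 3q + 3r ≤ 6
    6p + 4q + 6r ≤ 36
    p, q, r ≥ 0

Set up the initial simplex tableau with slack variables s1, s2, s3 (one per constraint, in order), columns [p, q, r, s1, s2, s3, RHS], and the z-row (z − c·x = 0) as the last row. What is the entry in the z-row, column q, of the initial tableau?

-6

The z-row carries the negated objective coefficients: the q entry is -6.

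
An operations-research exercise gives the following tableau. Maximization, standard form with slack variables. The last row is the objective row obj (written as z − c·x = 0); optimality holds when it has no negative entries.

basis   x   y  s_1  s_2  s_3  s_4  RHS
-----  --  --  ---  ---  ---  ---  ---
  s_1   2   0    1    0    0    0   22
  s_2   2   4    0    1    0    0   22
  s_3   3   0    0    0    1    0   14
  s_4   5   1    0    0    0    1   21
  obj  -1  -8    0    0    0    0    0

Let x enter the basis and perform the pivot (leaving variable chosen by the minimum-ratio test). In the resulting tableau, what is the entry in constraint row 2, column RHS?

68/5

Ratio test on column x — row 1: 22/2 = 11; row 2: 22/2 = 11; row 3: 14/3 = 14/3; row 4: 21/5 = 21/5. Minimum is 21/5 at row 4 (s_4 leaves); pivot element 5.
Divide row 4 by 5; eliminate column x from the other rows.
Row 2 update in column RHS: 22 − 2·(21/5) = 68/5.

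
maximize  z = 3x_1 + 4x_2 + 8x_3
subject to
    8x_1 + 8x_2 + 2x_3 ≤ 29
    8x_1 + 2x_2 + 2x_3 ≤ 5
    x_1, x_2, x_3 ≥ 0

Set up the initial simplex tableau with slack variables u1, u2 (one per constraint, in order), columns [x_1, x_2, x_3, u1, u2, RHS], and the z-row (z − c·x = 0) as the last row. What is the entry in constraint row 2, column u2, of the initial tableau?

1

Slack u2 belongs to constraint 2; its column is the unit vector e_2, so the entry in row 2 is 1.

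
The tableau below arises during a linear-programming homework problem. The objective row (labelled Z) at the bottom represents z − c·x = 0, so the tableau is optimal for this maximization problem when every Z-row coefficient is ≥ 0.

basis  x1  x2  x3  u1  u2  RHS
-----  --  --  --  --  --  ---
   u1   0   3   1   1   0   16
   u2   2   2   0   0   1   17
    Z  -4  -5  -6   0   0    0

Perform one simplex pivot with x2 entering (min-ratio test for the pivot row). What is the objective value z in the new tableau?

Ratio test on column x2 — row 1: 16/3 = 16/3; row 2: 17/2 = 17/2. Minimum is 16/3 at row 1 (u1 leaves); pivot element 3.
Pivot on row 1; the Z-row RHS becomes 0 − (-5)·(16/3) = 80/3.

80/3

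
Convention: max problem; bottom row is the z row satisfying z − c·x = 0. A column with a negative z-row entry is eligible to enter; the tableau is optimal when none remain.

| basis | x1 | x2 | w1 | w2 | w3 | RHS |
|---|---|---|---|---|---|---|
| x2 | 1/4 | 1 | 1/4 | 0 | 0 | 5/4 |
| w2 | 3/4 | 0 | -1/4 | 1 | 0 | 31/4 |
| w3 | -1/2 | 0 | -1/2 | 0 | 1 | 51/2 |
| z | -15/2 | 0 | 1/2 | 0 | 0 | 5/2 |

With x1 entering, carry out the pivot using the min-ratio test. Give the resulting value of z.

40

Ratio test on column x1 — row 1: (5/4)/(1/4) = 5; row 2: (31/4)/(3/4) = 31/3; row 3: entry -1/2 ≤ 0. Minimum is 5 at row 1 (x2 leaves); pivot element 1/4.
Pivot on row 1; the z-row RHS becomes 5/2 − (-15/2)·5 = 40.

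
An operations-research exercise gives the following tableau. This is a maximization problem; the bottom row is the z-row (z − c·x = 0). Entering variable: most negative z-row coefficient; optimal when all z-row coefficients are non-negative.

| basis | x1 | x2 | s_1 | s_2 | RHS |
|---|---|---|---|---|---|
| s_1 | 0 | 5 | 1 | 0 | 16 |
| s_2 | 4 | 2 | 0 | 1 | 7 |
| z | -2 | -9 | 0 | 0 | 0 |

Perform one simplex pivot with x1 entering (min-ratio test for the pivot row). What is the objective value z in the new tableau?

Ratio test on column x1 — row 1: entry 0 ≤ 0; row 2: 7/4 = 7/4. Minimum is 7/4 at row 2 (s_2 leaves); pivot element 4.
Pivot on row 2; the z-row RHS becomes 0 − (-2)·(7/4) = 7/2.

7/2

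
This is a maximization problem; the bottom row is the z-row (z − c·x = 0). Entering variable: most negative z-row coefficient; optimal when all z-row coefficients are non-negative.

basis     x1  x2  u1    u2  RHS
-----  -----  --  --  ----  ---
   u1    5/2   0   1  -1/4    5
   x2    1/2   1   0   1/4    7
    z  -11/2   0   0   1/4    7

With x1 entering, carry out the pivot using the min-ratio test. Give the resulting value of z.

18

Ratio test on column x1 — row 1: 5/(5/2) = 2; row 2: 7/(1/2) = 14. Minimum is 2 at row 1 (u1 leaves); pivot element 5/2.
Pivot on row 1; the z-row RHS becomes 7 − (-11/2)·2 = 18.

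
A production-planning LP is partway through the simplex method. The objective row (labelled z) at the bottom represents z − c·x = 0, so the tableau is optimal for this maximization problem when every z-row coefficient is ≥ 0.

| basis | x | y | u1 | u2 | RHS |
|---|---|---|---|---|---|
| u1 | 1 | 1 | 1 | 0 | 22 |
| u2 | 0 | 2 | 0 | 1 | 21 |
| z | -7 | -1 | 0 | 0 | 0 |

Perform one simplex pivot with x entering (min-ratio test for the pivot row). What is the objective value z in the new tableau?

154

Ratio test on column x — row 1: 22/1 = 22; row 2: entry 0 ≤ 0. Minimum is 22 at row 1 (u1 leaves); pivot element 1.
Pivot on row 1; the z-row RHS becomes 0 − (-7)·22 = 154.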